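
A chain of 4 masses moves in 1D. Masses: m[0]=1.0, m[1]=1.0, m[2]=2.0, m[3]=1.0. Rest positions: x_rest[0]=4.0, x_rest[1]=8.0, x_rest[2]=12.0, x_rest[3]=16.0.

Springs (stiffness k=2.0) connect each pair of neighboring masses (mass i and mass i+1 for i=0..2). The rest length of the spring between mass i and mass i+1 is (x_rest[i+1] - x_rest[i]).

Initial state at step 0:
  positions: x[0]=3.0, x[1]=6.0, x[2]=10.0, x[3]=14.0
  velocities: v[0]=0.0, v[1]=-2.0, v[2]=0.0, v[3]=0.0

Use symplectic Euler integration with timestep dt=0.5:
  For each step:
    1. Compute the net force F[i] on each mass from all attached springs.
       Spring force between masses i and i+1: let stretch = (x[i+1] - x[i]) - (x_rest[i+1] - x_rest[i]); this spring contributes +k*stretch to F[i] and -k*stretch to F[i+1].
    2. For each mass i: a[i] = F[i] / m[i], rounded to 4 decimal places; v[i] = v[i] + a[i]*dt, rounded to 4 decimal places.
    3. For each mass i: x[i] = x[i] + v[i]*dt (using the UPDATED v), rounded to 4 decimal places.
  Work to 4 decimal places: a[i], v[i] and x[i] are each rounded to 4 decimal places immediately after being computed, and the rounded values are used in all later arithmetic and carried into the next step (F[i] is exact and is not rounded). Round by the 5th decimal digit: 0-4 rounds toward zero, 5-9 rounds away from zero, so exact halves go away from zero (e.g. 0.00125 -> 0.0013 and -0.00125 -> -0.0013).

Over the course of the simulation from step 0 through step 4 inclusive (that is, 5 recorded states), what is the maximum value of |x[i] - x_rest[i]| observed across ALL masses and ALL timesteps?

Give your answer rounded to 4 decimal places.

Step 0: x=[3.0000 6.0000 10.0000 14.0000] v=[0.0000 -2.0000 0.0000 0.0000]
Step 1: x=[2.5000 5.5000 10.0000 14.0000] v=[-1.0000 -1.0000 0.0000 0.0000]
Step 2: x=[1.5000 5.7500 9.8750 14.0000] v=[-2.0000 0.5000 -0.2500 0.0000]
Step 3: x=[0.6250 5.9375 9.7500 13.9375] v=[-1.7500 0.3750 -0.2500 -0.1250]
Step 4: x=[0.4063 5.3750 9.7188 13.7813] v=[-0.4375 -1.1250 -0.0625 -0.3125]
Max displacement = 3.5937

Answer: 3.5937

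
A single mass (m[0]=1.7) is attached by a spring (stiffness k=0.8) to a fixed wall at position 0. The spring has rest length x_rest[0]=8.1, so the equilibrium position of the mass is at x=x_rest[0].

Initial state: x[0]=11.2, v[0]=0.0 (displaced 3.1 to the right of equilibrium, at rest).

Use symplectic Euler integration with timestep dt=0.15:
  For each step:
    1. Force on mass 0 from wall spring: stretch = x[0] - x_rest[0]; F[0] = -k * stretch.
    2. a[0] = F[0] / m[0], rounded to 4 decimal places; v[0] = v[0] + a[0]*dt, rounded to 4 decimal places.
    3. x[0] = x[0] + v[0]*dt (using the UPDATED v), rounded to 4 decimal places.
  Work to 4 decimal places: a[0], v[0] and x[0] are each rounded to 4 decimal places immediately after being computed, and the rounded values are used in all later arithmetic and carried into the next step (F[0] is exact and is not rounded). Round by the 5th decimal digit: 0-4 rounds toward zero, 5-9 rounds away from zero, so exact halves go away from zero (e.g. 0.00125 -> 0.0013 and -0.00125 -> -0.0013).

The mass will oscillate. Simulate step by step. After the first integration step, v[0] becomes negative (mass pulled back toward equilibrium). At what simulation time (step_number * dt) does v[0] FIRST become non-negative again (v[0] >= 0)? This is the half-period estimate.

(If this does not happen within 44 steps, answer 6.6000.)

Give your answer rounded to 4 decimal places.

Answer: 4.6500

Derivation:
Step 0: x=[11.2000] v=[0.0000]
Step 1: x=[11.1672] v=[-0.2188]
Step 2: x=[11.1019] v=[-0.4353]
Step 3: x=[11.0048] v=[-0.6472]
Step 4: x=[10.8770] v=[-0.8523]
Step 5: x=[10.7198] v=[-1.0483]
Step 6: x=[10.5348] v=[-1.2332]
Step 7: x=[10.3240] v=[-1.4051]
Step 8: x=[10.0897] v=[-1.5621]
Step 9: x=[9.8343] v=[-1.7025]
Step 10: x=[9.5606] v=[-1.8249]
Step 11: x=[9.2714] v=[-1.9280]
Step 12: x=[8.9698] v=[-2.0107]
Step 13: x=[8.6590] v=[-2.0721]
Step 14: x=[8.3423] v=[-2.1116]
Step 15: x=[8.0230] v=[-2.1287]
Step 16: x=[7.7045] v=[-2.1233]
Step 17: x=[7.3902] v=[-2.0954]
Step 18: x=[7.0834] v=[-2.0453]
Step 19: x=[6.7874] v=[-1.9735]
Step 20: x=[6.5053] v=[-1.8808]
Step 21: x=[6.2401] v=[-1.7682]
Step 22: x=[5.9946] v=[-1.6369]
Step 23: x=[5.7714] v=[-1.4883]
Step 24: x=[5.5728] v=[-1.3239]
Step 25: x=[5.4010] v=[-1.1455]
Step 26: x=[5.2578] v=[-0.9550]
Step 27: x=[5.1446] v=[-0.7544]
Step 28: x=[5.0627] v=[-0.5458]
Step 29: x=[5.0130] v=[-0.3314]
Step 30: x=[4.9960] v=[-0.1135]
Step 31: x=[5.0118] v=[0.1056]
First v>=0 after going negative at step 31, time=4.6500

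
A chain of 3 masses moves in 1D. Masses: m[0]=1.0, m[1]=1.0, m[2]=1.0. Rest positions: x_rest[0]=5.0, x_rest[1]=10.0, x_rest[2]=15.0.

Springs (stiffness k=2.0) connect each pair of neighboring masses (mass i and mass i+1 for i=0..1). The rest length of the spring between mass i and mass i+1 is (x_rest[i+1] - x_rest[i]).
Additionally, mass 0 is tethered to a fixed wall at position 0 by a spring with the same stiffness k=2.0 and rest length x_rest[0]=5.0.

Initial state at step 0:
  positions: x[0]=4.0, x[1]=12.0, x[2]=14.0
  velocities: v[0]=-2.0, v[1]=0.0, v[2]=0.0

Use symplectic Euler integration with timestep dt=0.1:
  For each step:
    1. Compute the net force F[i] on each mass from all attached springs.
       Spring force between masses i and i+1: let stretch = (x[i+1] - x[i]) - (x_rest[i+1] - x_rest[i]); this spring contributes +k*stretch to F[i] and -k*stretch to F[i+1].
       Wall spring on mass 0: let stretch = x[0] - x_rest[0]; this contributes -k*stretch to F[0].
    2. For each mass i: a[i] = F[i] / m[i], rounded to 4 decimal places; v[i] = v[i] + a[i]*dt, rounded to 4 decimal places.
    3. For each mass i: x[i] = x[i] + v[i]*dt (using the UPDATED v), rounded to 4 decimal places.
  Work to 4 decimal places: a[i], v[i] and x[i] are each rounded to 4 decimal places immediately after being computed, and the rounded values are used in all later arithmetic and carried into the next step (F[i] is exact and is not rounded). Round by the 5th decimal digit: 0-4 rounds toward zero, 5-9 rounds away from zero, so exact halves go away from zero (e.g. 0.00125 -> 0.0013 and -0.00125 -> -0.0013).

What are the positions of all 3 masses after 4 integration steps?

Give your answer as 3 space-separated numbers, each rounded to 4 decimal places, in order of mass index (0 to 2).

Step 0: x=[4.0000 12.0000 14.0000] v=[-2.0000 0.0000 0.0000]
Step 1: x=[3.8800 11.8800 14.0600] v=[-1.2000 -1.2000 0.6000]
Step 2: x=[3.8424 11.6436 14.1764] v=[-0.3760 -2.3640 1.1640]
Step 3: x=[3.8840 11.3018 14.3421] v=[0.4158 -3.4177 1.6574]
Step 4: x=[3.9963 10.8725 14.5470] v=[1.1226 -4.2932 2.0493]

Answer: 3.9963 10.8725 14.5470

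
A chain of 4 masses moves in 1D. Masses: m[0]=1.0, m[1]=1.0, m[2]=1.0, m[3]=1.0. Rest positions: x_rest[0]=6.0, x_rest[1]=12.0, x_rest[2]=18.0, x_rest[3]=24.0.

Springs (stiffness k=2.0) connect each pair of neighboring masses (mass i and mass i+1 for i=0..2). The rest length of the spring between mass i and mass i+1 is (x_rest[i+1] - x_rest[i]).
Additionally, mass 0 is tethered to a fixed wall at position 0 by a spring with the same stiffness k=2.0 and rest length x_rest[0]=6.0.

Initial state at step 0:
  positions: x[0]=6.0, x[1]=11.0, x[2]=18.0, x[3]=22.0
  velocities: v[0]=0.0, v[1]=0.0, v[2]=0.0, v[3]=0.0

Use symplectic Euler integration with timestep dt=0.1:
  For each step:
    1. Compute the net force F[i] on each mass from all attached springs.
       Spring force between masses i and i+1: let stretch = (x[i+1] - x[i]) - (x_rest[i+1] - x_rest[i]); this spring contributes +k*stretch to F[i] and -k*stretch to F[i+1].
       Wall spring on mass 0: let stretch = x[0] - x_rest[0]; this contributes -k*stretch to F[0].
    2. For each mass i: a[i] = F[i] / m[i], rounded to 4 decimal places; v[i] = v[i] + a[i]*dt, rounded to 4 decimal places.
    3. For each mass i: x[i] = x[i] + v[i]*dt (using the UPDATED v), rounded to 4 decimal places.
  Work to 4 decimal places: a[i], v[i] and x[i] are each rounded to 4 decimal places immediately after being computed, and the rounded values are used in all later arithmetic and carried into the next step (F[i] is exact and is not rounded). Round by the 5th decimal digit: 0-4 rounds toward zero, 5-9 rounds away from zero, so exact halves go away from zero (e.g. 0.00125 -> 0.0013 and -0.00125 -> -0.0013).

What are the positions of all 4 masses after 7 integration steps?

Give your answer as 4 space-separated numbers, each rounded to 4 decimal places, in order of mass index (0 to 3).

Answer: 5.6163 11.7643 16.7714 22.8920

Derivation:
Step 0: x=[6.0000 11.0000 18.0000 22.0000] v=[0.0000 0.0000 0.0000 0.0000]
Step 1: x=[5.9800 11.0400 17.9400 22.0400] v=[-0.2000 0.4000 -0.6000 0.4000]
Step 2: x=[5.9416 11.1168 17.8240 22.1180] v=[-0.3840 0.7680 -1.1600 0.7800]
Step 3: x=[5.8879 11.2242 17.6597 22.2301] v=[-0.5373 1.0744 -1.6426 1.1212]
Step 4: x=[5.8231 11.3536 17.4581 22.3708] v=[-0.6476 1.2942 -2.0156 1.4071]
Step 5: x=[5.7525 11.4945 17.2327 22.5333] v=[-0.7061 1.4090 -2.2540 1.6246]
Step 6: x=[5.6817 11.6353 16.9986 22.7098] v=[-0.7082 1.4082 -2.3415 1.7645]
Step 7: x=[5.6163 11.7643 16.7714 22.8920] v=[-0.6538 1.2901 -2.2719 1.8223]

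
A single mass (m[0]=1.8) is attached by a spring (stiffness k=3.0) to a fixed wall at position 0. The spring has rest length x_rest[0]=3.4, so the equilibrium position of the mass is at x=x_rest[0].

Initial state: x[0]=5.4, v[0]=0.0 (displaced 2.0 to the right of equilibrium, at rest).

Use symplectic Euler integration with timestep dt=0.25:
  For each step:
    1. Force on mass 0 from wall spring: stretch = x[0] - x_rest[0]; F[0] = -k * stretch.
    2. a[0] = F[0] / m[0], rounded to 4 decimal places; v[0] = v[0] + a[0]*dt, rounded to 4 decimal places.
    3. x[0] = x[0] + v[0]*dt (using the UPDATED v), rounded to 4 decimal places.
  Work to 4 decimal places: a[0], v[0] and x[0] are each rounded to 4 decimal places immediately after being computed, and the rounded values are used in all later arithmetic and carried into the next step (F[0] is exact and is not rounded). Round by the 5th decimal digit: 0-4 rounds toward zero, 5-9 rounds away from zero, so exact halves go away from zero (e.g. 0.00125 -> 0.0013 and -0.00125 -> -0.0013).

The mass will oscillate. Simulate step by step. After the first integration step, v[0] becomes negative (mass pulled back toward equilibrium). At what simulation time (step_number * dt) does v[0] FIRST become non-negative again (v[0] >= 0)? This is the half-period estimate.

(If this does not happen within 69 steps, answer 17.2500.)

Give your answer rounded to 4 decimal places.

Step 0: x=[5.4000] v=[0.0000]
Step 1: x=[5.1917] v=[-0.8333]
Step 2: x=[4.7967] v=[-1.5799]
Step 3: x=[4.2562] v=[-2.1619]
Step 4: x=[3.6265] v=[-2.5187]
Step 5: x=[2.9732] v=[-2.6131]
Step 6: x=[2.3644] v=[-2.4353]
Step 7: x=[1.8635] v=[-2.0038]
Step 8: x=[1.5226] v=[-1.3636]
Step 9: x=[1.3773] v=[-0.5814]
Step 10: x=[1.4427] v=[0.2614]
First v>=0 after going negative at step 10, time=2.5000

Answer: 2.5000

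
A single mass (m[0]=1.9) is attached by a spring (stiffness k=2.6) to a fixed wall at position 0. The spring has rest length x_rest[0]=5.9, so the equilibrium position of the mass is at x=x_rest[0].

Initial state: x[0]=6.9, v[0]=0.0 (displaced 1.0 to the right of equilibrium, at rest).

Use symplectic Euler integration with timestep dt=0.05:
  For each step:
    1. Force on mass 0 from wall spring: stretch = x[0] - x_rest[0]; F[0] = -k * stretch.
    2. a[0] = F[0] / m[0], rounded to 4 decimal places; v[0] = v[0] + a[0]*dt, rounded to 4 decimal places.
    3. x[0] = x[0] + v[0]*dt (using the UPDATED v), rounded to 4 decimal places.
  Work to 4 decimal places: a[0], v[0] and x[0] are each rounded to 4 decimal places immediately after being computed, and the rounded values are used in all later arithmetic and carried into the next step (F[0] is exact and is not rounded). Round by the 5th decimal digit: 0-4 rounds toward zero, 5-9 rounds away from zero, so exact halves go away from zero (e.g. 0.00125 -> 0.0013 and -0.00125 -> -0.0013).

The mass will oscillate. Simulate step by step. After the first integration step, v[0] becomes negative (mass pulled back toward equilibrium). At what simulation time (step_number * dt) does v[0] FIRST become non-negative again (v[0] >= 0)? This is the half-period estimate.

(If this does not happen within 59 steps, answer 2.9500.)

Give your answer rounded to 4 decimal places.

Answer: 2.7000

Derivation:
Step 0: x=[6.9000] v=[0.0000]
Step 1: x=[6.8966] v=[-0.0684]
Step 2: x=[6.8898] v=[-0.1366]
Step 3: x=[6.8796] v=[-0.2043]
Step 4: x=[6.8660] v=[-0.2713]
Step 5: x=[6.8491] v=[-0.3374]
Step 6: x=[6.8290] v=[-0.4023]
Step 7: x=[6.8057] v=[-0.4659]
Step 8: x=[6.7793] v=[-0.5279]
Step 9: x=[6.7499] v=[-0.5881]
Step 10: x=[6.7176] v=[-0.6463]
Step 11: x=[6.6825] v=[-0.7022]
Step 12: x=[6.6447] v=[-0.7557]
Step 13: x=[6.6044] v=[-0.8067]
Step 14: x=[6.5617] v=[-0.8549]
Step 15: x=[6.5167] v=[-0.9002]
Step 16: x=[6.4696] v=[-0.9424]
Step 17: x=[6.4205] v=[-0.9814]
Step 18: x=[6.3697] v=[-1.0170]
Step 19: x=[6.3172] v=[-1.0491]
Step 20: x=[6.2633] v=[-1.0776]
Step 21: x=[6.2082] v=[-1.1025]
Step 22: x=[6.1520] v=[-1.1236]
Step 23: x=[6.0950] v=[-1.1408]
Step 24: x=[6.0373] v=[-1.1541]
Step 25: x=[5.9791] v=[-1.1635]
Step 26: x=[5.9207] v=[-1.1689]
Step 27: x=[5.8622] v=[-1.1703]
Step 28: x=[5.8038] v=[-1.1677]
Step 29: x=[5.7457] v=[-1.1611]
Step 30: x=[5.6882] v=[-1.1505]
Step 31: x=[5.6314] v=[-1.1360]
Step 32: x=[5.5755] v=[-1.1176]
Step 33: x=[5.5207] v=[-1.0954]
Step 34: x=[5.4672] v=[-1.0695]
Step 35: x=[5.4152] v=[-1.0399]
Step 36: x=[5.3649] v=[-1.0067]
Step 37: x=[5.3164] v=[-0.9701]
Step 38: x=[5.2699] v=[-0.9302]
Step 39: x=[5.2255] v=[-0.8871]
Step 40: x=[5.1835] v=[-0.8410]
Step 41: x=[5.1439] v=[-0.7920]
Step 42: x=[5.1069] v=[-0.7403]
Step 43: x=[5.0726] v=[-0.6860]
Step 44: x=[5.0411] v=[-0.6294]
Step 45: x=[5.0126] v=[-0.5706]
Step 46: x=[4.9871] v=[-0.5099]
Step 47: x=[4.9647] v=[-0.4474]
Step 48: x=[4.9455] v=[-0.3834]
Step 49: x=[4.9296] v=[-0.3181]
Step 50: x=[4.9170] v=[-0.2517]
Step 51: x=[4.9078] v=[-0.1844]
Step 52: x=[4.9020] v=[-0.1165]
Step 53: x=[4.8996] v=[-0.0482]
Step 54: x=[4.9006] v=[0.0203]
First v>=0 after going negative at step 54, time=2.7000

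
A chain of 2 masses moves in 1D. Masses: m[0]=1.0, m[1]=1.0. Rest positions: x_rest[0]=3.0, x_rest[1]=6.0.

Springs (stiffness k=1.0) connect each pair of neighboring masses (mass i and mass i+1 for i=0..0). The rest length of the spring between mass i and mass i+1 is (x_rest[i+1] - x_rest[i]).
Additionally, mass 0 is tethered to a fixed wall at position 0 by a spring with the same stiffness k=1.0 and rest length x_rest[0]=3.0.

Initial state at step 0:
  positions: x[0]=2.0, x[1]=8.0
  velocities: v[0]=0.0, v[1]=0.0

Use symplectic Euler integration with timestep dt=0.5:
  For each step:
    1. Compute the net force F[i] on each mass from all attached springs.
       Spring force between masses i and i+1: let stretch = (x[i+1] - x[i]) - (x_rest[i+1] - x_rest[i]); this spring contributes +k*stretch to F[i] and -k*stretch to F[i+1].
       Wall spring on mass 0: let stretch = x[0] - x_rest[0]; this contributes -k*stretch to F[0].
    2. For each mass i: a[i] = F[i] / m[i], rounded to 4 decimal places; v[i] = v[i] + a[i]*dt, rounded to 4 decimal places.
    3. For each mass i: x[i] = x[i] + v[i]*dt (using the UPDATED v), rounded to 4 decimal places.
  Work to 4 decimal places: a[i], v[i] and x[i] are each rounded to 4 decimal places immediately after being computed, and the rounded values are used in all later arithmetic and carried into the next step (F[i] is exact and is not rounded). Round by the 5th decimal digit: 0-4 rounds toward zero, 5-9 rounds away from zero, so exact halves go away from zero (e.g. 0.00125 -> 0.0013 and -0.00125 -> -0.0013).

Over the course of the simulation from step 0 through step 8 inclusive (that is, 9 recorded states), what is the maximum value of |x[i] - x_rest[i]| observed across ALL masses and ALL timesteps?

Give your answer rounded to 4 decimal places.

Answer: 2.1973

Derivation:
Step 0: x=[2.0000 8.0000] v=[0.0000 0.0000]
Step 1: x=[3.0000 7.2500] v=[2.0000 -1.5000]
Step 2: x=[4.3125 6.1875] v=[2.6250 -2.1250]
Step 3: x=[5.0157 5.4063] v=[1.4063 -1.5625]
Step 4: x=[4.5626 5.2774] v=[-0.9063 -0.2578]
Step 5: x=[3.1475 5.7198] v=[-2.8302 0.8848]
Step 6: x=[1.5886 6.2692] v=[-3.1178 1.0987]
Step 7: x=[0.8027 6.3984] v=[-1.5718 0.2584]
Step 8: x=[1.2151 5.8787] v=[0.8247 -1.0395]
Max displacement = 2.1973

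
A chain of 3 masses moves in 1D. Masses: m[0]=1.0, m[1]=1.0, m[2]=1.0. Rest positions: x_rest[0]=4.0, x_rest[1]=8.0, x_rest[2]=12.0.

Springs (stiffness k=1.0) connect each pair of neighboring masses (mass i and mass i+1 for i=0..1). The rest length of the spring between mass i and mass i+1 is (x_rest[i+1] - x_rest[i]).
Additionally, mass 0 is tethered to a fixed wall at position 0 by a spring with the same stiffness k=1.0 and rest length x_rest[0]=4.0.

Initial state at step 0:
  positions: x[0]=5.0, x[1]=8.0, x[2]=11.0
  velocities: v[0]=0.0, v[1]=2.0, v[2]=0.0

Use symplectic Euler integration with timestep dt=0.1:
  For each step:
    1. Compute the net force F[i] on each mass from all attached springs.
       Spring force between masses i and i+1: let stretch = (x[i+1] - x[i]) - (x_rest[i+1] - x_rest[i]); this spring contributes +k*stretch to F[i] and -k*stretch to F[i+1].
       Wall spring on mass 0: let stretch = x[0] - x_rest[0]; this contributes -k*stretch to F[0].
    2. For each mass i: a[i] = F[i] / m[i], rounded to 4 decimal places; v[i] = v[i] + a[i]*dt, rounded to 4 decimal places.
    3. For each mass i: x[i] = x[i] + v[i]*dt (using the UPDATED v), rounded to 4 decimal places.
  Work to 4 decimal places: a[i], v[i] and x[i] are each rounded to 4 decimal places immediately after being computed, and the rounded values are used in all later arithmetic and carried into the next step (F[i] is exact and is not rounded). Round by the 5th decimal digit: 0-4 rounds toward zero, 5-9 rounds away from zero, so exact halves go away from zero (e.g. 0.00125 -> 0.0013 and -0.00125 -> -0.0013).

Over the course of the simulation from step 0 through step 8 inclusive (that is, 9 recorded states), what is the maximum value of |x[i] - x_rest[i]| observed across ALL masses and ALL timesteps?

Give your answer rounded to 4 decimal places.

Answer: 1.2743

Derivation:
Step 0: x=[5.0000 8.0000 11.0000] v=[0.0000 2.0000 0.0000]
Step 1: x=[4.9800 8.2000 11.0100] v=[-0.2000 2.0000 0.1000]
Step 2: x=[4.9424 8.3959 11.0319] v=[-0.3760 1.9590 0.2190]
Step 3: x=[4.8899 8.5836 11.0674] v=[-0.5249 1.8773 0.3554]
Step 4: x=[4.8255 8.7592 11.1181] v=[-0.6445 1.7563 0.5070]
Step 5: x=[4.7521 8.9191 11.1852] v=[-0.7337 1.5988 0.6711]
Step 6: x=[4.6729 9.0600 11.2697] v=[-0.7922 1.4087 0.8445]
Step 7: x=[4.5908 9.1791 11.3721] v=[-0.8208 1.1910 1.0235]
Step 8: x=[4.5087 9.2743 11.4925] v=[-0.8211 0.9515 1.2042]
Max displacement = 1.2743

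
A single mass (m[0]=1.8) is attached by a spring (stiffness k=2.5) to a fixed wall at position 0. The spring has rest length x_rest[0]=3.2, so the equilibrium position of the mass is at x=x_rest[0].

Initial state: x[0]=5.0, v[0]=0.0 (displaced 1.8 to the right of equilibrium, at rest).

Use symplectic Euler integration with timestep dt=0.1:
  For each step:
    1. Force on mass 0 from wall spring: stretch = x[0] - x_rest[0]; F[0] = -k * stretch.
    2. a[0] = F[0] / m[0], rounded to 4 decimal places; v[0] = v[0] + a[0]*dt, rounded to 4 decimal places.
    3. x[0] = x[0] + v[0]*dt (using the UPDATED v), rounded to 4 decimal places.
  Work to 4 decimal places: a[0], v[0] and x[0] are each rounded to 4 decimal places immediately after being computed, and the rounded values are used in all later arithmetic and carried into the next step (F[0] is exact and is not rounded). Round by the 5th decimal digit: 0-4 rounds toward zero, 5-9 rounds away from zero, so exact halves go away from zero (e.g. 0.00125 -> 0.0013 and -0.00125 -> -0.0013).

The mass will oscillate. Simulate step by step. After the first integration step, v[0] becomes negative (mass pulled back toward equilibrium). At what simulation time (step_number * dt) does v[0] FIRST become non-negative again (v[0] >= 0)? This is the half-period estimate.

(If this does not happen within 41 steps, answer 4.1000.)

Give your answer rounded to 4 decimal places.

Answer: 2.7000

Derivation:
Step 0: x=[5.0000] v=[0.0000]
Step 1: x=[4.9750] v=[-0.2500]
Step 2: x=[4.9254] v=[-0.4965]
Step 3: x=[4.8518] v=[-0.7361]
Step 4: x=[4.7553] v=[-0.9655]
Step 5: x=[4.6372] v=[-1.1815]
Step 6: x=[4.4991] v=[-1.3811]
Step 7: x=[4.3430] v=[-1.5615]
Step 8: x=[4.1710] v=[-1.7203]
Step 9: x=[3.9855] v=[-1.8552]
Step 10: x=[3.7891] v=[-1.9643]
Step 11: x=[3.5845] v=[-2.0461]
Step 12: x=[3.3746] v=[-2.0995]
Step 13: x=[3.1622] v=[-2.1238]
Step 14: x=[2.9503] v=[-2.1186]
Step 15: x=[2.7419] v=[-2.0839]
Step 16: x=[2.5399] v=[-2.0203]
Step 17: x=[2.3470] v=[-1.9286]
Step 18: x=[2.1660] v=[-1.8101]
Step 19: x=[1.9994] v=[-1.6665]
Step 20: x=[1.8494] v=[-1.4998]
Step 21: x=[1.7182] v=[-1.3122]
Step 22: x=[1.6076] v=[-1.1064]
Step 23: x=[1.5191] v=[-0.8852]
Step 24: x=[1.4539] v=[-0.6517]
Step 25: x=[1.4130] v=[-0.4092]
Step 26: x=[1.3969] v=[-0.1610]
Step 27: x=[1.4058] v=[0.0894]
First v>=0 after going negative at step 27, time=2.7000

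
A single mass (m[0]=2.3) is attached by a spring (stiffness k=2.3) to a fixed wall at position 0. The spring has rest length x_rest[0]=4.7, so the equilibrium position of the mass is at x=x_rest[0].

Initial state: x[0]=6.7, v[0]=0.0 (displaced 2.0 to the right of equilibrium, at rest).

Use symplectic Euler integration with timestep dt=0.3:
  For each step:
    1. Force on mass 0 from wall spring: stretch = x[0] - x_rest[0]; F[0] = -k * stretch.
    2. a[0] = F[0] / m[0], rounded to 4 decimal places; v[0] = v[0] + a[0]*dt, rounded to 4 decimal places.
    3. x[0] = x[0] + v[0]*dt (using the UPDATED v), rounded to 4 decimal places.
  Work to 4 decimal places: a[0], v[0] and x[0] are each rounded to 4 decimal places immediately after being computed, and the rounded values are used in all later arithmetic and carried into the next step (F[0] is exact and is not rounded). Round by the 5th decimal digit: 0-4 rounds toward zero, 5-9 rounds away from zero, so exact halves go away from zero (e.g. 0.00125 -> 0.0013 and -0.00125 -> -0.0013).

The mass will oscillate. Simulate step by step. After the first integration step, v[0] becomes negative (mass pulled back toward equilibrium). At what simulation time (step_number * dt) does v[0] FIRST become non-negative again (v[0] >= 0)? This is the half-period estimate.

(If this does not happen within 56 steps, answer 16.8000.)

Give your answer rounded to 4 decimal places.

Step 0: x=[6.7000] v=[0.0000]
Step 1: x=[6.5200] v=[-0.6000]
Step 2: x=[6.1762] v=[-1.1460]
Step 3: x=[5.6995] v=[-1.5889]
Step 4: x=[5.1329] v=[-1.8888]
Step 5: x=[4.5273] v=[-2.0187]
Step 6: x=[3.9372] v=[-1.9669]
Step 7: x=[3.4158] v=[-1.7381]
Step 8: x=[3.0100] v=[-1.3528]
Step 9: x=[2.7563] v=[-0.8458]
Step 10: x=[2.6775] v=[-0.2627]
Step 11: x=[2.7807] v=[0.3441]
First v>=0 after going negative at step 11, time=3.3000

Answer: 3.3000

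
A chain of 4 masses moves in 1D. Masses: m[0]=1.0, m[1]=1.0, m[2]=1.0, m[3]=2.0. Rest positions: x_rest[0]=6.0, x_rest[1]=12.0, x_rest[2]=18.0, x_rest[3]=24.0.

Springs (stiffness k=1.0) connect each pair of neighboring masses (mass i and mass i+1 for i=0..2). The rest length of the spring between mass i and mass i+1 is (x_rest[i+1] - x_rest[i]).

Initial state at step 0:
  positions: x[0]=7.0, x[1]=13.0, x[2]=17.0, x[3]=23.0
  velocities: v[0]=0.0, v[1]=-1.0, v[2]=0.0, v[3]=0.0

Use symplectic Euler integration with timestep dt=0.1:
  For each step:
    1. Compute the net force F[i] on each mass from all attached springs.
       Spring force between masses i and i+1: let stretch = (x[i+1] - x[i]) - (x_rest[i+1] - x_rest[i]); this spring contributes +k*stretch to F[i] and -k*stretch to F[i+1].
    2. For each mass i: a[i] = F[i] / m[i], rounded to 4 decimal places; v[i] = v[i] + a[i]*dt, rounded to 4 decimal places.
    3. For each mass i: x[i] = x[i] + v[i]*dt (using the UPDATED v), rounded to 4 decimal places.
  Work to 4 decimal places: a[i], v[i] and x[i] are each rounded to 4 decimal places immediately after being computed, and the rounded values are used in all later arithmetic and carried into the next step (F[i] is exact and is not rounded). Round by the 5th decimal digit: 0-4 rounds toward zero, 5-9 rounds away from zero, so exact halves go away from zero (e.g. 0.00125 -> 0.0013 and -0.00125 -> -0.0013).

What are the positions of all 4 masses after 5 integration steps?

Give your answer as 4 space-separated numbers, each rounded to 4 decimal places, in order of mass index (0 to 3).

Answer: 6.9738 12.2592 17.2604 23.0034

Derivation:
Step 0: x=[7.0000 13.0000 17.0000 23.0000] v=[0.0000 -1.0000 0.0000 0.0000]
Step 1: x=[7.0000 12.8800 17.0200 23.0000] v=[0.0000 -1.2000 0.2000 0.0000]
Step 2: x=[6.9988 12.7426 17.0584 23.0001] v=[-0.0120 -1.3740 0.3840 0.0010]
Step 3: x=[6.9950 12.5909 17.1131 23.0005] v=[-0.0376 -1.5168 0.5466 0.0039]
Step 4: x=[6.9872 12.4285 17.1814 23.0015] v=[-0.0780 -1.6242 0.6831 0.0095]
Step 5: x=[6.9738 12.2592 17.2604 23.0034] v=[-0.1339 -1.6930 0.7898 0.0185]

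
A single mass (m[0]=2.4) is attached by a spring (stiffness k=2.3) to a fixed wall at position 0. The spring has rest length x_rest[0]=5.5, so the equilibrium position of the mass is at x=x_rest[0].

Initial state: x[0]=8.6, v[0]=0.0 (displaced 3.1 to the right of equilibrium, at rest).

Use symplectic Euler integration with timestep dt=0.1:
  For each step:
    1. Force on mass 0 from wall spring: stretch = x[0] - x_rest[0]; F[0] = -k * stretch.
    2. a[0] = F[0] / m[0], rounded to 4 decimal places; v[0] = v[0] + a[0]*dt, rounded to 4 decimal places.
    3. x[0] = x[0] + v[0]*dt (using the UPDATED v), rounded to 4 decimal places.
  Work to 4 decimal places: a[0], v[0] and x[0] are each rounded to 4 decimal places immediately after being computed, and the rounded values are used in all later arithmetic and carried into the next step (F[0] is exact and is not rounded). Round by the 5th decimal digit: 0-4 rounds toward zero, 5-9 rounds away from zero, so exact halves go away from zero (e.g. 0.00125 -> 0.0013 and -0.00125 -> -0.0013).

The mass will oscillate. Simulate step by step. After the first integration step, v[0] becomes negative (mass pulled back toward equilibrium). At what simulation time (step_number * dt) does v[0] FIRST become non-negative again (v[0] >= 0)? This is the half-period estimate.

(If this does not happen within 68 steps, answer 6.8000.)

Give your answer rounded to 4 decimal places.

Step 0: x=[8.6000] v=[0.0000]
Step 1: x=[8.5703] v=[-0.2971]
Step 2: x=[8.5112] v=[-0.5913]
Step 3: x=[8.4232] v=[-0.8799]
Step 4: x=[8.3072] v=[-1.1600]
Step 5: x=[8.1643] v=[-1.4290]
Step 6: x=[7.9959] v=[-1.6843]
Step 7: x=[7.8036] v=[-1.9235]
Step 8: x=[7.5892] v=[-2.1443]
Step 9: x=[7.3548] v=[-2.3445]
Step 10: x=[7.1026] v=[-2.5223]
Step 11: x=[6.8350] v=[-2.6759]
Step 12: x=[6.5546] v=[-2.8038]
Step 13: x=[6.2641] v=[-2.9049]
Step 14: x=[5.9663] v=[-2.9781]
Step 15: x=[5.6640] v=[-3.0228]
Step 16: x=[5.3602] v=[-3.0385]
Step 17: x=[5.0577] v=[-3.0251]
Step 18: x=[4.7594] v=[-2.9827]
Step 19: x=[4.4682] v=[-2.9117]
Step 20: x=[4.1869] v=[-2.8128]
Step 21: x=[3.9182] v=[-2.6870]
Step 22: x=[3.6647] v=[-2.5354]
Step 23: x=[3.4288] v=[-2.3595]
Step 24: x=[3.2127] v=[-2.1610]
Step 25: x=[3.0185] v=[-1.9418]
Step 26: x=[2.8481] v=[-1.7040]
Step 27: x=[2.7031] v=[-1.4499]
Step 28: x=[2.5849] v=[-1.1819]
Step 29: x=[2.4947] v=[-0.9025]
Step 30: x=[2.4333] v=[-0.6145]
Step 31: x=[2.4012] v=[-0.3206]
Step 32: x=[2.3988] v=[-0.0236]
Step 33: x=[2.4262] v=[0.2736]
First v>=0 after going negative at step 33, time=3.3000

Answer: 3.3000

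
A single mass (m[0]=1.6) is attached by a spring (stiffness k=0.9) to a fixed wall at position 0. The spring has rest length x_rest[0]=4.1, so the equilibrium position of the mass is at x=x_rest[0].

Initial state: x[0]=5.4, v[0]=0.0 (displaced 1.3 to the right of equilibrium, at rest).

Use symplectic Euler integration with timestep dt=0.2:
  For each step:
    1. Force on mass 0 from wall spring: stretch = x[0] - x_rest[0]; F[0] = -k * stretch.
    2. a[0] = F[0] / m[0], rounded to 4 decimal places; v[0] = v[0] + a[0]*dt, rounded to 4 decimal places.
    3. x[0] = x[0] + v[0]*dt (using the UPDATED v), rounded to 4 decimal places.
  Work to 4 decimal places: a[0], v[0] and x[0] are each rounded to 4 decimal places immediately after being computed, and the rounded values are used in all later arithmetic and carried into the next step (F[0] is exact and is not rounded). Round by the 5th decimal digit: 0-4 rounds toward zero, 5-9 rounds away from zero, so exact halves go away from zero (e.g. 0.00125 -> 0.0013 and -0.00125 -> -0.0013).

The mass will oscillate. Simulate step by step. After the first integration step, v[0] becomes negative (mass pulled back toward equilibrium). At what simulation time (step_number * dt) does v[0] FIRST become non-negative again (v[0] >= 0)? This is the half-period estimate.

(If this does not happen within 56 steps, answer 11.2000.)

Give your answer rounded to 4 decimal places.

Step 0: x=[5.4000] v=[0.0000]
Step 1: x=[5.3707] v=[-0.1463]
Step 2: x=[5.3128] v=[-0.2893]
Step 3: x=[5.2277] v=[-0.4257]
Step 4: x=[5.1172] v=[-0.5526]
Step 5: x=[4.9838] v=[-0.6670]
Step 6: x=[4.8305] v=[-0.7664]
Step 7: x=[4.6608] v=[-0.8486]
Step 8: x=[4.4785] v=[-0.9117]
Step 9: x=[4.2876] v=[-0.9543]
Step 10: x=[4.0925] v=[-0.9754]
Step 11: x=[3.8976] v=[-0.9746]
Step 12: x=[3.7072] v=[-0.9518]
Step 13: x=[3.5257] v=[-0.9076]
Step 14: x=[3.3571] v=[-0.8430]
Step 15: x=[3.2052] v=[-0.7594]
Step 16: x=[3.0735] v=[-0.6587]
Step 17: x=[2.9649] v=[-0.5432]
Step 18: x=[2.8818] v=[-0.4155]
Step 19: x=[2.8261] v=[-0.2785]
Step 20: x=[2.7991] v=[-0.1352]
Step 21: x=[2.8013] v=[0.0112]
First v>=0 after going negative at step 21, time=4.2000

Answer: 4.2000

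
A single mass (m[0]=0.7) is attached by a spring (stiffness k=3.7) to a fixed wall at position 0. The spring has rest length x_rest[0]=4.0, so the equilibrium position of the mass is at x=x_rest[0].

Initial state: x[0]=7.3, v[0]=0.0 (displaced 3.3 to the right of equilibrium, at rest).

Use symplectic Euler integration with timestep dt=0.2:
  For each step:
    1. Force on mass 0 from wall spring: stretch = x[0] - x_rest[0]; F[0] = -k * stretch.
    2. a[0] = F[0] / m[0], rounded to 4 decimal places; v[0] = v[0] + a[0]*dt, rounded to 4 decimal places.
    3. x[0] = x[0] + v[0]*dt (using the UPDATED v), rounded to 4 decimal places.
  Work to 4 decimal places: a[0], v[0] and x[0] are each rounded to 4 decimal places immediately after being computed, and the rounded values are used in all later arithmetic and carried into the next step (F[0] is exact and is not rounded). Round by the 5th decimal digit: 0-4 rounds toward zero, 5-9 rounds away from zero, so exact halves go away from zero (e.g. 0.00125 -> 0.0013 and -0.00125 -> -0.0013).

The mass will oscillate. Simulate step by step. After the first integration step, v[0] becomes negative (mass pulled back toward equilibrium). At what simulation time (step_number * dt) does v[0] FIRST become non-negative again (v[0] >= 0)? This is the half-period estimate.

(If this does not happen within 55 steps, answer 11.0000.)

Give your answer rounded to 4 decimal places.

Answer: 1.4000

Derivation:
Step 0: x=[7.3000] v=[0.0000]
Step 1: x=[6.6023] v=[-3.4886]
Step 2: x=[5.3544] v=[-6.2396]
Step 3: x=[3.8201] v=[-7.6714]
Step 4: x=[2.3239] v=[-7.4812]
Step 5: x=[1.1820] v=[-5.7093]
Step 6: x=[0.6359] v=[-2.7303]
Step 7: x=[0.8011] v=[0.8260]
First v>=0 after going negative at step 7, time=1.4000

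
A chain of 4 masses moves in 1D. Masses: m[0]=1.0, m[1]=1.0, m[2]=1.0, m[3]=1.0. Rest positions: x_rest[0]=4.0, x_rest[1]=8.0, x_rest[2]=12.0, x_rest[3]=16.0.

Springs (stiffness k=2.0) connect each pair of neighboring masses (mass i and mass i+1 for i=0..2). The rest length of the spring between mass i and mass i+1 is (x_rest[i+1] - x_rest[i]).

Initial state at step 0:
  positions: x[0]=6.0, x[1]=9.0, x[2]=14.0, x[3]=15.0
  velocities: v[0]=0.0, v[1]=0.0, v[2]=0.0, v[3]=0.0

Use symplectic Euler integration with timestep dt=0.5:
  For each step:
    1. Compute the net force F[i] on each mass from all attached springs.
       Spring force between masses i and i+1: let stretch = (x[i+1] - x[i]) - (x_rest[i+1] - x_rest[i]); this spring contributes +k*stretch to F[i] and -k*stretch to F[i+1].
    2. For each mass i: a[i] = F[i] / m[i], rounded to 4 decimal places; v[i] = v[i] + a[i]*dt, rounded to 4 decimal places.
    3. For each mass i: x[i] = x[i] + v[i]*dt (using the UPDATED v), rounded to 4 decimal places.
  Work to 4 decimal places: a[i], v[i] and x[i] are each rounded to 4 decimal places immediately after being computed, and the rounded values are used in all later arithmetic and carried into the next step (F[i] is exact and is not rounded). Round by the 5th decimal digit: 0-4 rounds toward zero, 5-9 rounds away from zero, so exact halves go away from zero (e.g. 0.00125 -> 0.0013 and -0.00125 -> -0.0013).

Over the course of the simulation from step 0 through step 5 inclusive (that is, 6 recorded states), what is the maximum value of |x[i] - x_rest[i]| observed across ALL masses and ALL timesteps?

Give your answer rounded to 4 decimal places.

Step 0: x=[6.0000 9.0000 14.0000 15.0000] v=[0.0000 0.0000 0.0000 0.0000]
Step 1: x=[5.5000 10.0000 12.0000 16.5000] v=[-1.0000 2.0000 -4.0000 3.0000]
Step 2: x=[5.2500 9.7500 11.2500 17.7500] v=[-0.5000 -0.5000 -1.5000 2.5000]
Step 3: x=[5.2500 8.0000 13.0000 17.7500] v=[0.0000 -3.5000 3.5000 0.0000]
Step 4: x=[4.6250 7.3750 14.6250 17.3750] v=[-1.2500 -1.2500 3.2500 -0.7500]
Step 5: x=[3.3750 9.0000 14.0000 17.6250] v=[-2.5000 3.2500 -1.2500 0.5000]
Max displacement = 2.6250

Answer: 2.6250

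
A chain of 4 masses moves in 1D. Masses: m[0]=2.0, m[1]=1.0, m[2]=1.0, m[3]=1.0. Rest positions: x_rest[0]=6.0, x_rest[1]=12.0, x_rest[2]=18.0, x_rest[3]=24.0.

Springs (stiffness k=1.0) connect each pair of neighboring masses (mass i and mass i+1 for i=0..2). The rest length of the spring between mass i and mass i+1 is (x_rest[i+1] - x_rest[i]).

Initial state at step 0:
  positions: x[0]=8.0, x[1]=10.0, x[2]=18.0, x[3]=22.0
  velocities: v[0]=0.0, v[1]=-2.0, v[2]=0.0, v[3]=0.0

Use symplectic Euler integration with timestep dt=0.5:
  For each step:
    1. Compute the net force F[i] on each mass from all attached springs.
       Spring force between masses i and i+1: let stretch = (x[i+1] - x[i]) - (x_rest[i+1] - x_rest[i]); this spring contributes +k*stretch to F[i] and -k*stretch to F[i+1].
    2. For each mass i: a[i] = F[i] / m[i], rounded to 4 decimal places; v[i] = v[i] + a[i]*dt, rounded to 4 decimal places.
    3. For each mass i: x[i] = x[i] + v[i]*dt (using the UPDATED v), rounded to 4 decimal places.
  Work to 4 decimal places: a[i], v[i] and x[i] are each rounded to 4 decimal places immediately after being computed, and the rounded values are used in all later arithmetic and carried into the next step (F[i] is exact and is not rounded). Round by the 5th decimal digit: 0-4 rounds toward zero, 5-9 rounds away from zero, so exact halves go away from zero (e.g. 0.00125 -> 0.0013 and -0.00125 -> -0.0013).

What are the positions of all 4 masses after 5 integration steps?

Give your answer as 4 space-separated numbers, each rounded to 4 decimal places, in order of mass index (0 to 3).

Step 0: x=[8.0000 10.0000 18.0000 22.0000] v=[0.0000 -2.0000 0.0000 0.0000]
Step 1: x=[7.5000 10.5000 17.0000 22.5000] v=[-1.0000 1.0000 -2.0000 1.0000]
Step 2: x=[6.6250 11.8750 15.7500 23.1250] v=[-1.7500 2.7500 -2.5000 1.2500]
Step 3: x=[5.6563 12.9063 15.3750 23.4063] v=[-1.9375 2.0625 -0.7500 0.5625]
Step 4: x=[4.8438 12.7422 16.3907 23.1797] v=[-1.6250 -0.3282 2.0313 -0.4532]
Step 5: x=[4.2686 11.5156 18.1915 22.7559] v=[-1.1504 -2.4532 3.6016 -0.8477]

Answer: 4.2686 11.5156 18.1915 22.7559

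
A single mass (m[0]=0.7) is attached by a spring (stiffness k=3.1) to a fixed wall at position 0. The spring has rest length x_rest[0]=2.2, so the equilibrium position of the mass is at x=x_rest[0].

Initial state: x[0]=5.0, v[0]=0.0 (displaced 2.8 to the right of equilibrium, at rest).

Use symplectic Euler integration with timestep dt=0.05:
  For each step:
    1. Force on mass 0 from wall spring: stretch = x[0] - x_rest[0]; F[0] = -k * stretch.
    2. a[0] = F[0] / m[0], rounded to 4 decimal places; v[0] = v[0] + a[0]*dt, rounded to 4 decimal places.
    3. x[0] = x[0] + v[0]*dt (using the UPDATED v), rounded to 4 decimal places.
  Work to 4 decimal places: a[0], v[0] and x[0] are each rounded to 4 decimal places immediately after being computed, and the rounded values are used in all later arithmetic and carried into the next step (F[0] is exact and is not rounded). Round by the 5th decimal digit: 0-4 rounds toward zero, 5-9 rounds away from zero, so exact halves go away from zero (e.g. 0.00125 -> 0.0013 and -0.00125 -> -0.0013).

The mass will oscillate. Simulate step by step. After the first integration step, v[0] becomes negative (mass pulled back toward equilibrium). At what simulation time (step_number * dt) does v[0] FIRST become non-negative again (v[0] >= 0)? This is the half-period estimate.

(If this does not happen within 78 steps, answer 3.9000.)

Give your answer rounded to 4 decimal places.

Answer: 1.5000

Derivation:
Step 0: x=[5.0000] v=[0.0000]
Step 1: x=[4.9690] v=[-0.6200]
Step 2: x=[4.9073] v=[-1.2331]
Step 3: x=[4.8157] v=[-1.8326]
Step 4: x=[4.6951] v=[-2.4118]
Step 5: x=[4.5469] v=[-2.9643]
Step 6: x=[4.3727] v=[-3.4840]
Step 7: x=[4.1744] v=[-3.9651]
Step 8: x=[3.9543] v=[-4.4023]
Step 9: x=[3.7148] v=[-4.7908]
Step 10: x=[3.4585] v=[-5.1262]
Step 11: x=[3.1883] v=[-5.4049]
Step 12: x=[2.9071] v=[-5.6237]
Step 13: x=[2.6181] v=[-5.7803]
Step 14: x=[2.3245] v=[-5.8729]
Step 15: x=[2.0295] v=[-5.9005]
Step 16: x=[1.7364] v=[-5.8627]
Step 17: x=[1.4484] v=[-5.7600]
Step 18: x=[1.1687] v=[-5.5936]
Step 19: x=[0.9004] v=[-5.3652]
Step 20: x=[0.6465] v=[-5.0774]
Step 21: x=[0.4098] v=[-4.7334]
Step 22: x=[0.1930] v=[-4.3370]
Step 23: x=[-0.0016] v=[-3.8926]
Step 24: x=[-0.1719] v=[-3.4051]
Step 25: x=[-0.3159] v=[-2.8799]
Step 26: x=[-0.4320] v=[-2.3228]
Step 27: x=[-0.5190] v=[-1.7400]
Step 28: x=[-0.5759] v=[-1.1379]
Step 29: x=[-0.6021] v=[-0.5232]
Step 30: x=[-0.5972] v=[0.0973]
First v>=0 after going negative at step 30, time=1.5000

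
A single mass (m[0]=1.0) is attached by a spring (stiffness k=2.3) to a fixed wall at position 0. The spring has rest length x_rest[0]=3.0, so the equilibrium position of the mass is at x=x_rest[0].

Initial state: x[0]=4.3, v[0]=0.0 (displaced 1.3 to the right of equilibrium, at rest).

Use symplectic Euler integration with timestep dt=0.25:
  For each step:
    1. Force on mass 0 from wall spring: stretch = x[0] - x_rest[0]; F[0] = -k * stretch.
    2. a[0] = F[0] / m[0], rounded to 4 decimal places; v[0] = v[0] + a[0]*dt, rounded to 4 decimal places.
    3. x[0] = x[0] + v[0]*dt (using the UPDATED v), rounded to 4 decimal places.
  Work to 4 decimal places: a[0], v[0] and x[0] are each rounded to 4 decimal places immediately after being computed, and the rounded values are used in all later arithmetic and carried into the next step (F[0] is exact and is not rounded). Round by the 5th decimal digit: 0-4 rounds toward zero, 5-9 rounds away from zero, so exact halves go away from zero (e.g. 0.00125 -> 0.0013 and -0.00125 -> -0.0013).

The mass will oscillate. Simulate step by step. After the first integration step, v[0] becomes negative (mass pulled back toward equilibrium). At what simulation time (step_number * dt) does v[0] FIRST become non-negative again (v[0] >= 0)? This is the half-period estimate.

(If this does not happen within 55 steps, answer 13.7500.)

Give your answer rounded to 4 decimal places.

Step 0: x=[4.3000] v=[0.0000]
Step 1: x=[4.1131] v=[-0.7475]
Step 2: x=[3.7662] v=[-1.3875]
Step 3: x=[3.3092] v=[-1.8281]
Step 4: x=[2.8077] v=[-2.0059]
Step 5: x=[2.3339] v=[-1.8953]
Step 6: x=[1.9558] v=[-1.5123]
Step 7: x=[1.7278] v=[-0.9119]
Step 8: x=[1.6827] v=[-0.1804]
Step 9: x=[1.8270] v=[0.5771]
First v>=0 after going negative at step 9, time=2.2500

Answer: 2.2500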